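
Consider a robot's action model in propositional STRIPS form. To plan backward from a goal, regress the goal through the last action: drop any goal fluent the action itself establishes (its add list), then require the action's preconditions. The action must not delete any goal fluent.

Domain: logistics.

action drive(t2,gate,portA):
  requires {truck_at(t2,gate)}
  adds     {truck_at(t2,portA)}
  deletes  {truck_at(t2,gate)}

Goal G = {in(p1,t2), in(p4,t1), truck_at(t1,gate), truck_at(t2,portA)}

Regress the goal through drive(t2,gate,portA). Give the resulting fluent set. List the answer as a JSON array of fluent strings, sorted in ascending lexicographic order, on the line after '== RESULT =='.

Regress:
  G ∩ del = {}  (empty — regression defined)
  G \ add = {in(p1,t2), in(p4,t1), truck_at(t1,gate), truck_at(t2,portA)} \ {truck_at(t2,portA)} = {in(p1,t2), in(p4,t1), truck_at(t1,gate)}
  ∪ pre   = {in(p1,t2), in(p4,t1), truck_at(t1,gate)} ∪ {truck_at(t2,gate)}
          = {in(p1,t2), in(p4,t1), truck_at(t1,gate), truck_at(t2,gate)}

== RESULT ==
["in(p1,t2)", "in(p4,t1)", "truck_at(t1,gate)", "truck_at(t2,gate)"]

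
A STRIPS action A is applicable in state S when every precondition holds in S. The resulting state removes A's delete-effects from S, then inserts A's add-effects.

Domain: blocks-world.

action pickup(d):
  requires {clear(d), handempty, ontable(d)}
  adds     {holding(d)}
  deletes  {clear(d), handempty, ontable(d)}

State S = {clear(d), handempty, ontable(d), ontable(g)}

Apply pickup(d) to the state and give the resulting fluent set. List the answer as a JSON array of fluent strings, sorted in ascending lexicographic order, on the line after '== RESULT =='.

Compute (S \ del) ∪ add:
  pre ⊆ S: {clear(d), handempty, ontable(d)} ⊆ S  — applicable
  S \ del = {ontable(g)}
  ∪ add   = {holding(d), ontable(g)}

== RESULT ==
["holding(d)", "ontable(g)"]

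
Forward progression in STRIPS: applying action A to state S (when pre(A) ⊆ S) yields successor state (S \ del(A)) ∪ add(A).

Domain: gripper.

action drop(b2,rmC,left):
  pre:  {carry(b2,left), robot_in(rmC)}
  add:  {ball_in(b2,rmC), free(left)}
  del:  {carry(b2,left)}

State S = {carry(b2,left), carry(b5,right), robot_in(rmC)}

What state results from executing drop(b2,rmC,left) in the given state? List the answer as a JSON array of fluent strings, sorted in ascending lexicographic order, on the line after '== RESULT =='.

Compute (S \ del) ∪ add:
  pre ⊆ S: {carry(b2,left), robot_in(rmC)} ⊆ S  — applicable
  S \ del = {carry(b5,right), robot_in(rmC)}
  ∪ add   = {ball_in(b2,rmC), carry(b5,right), free(left), robot_in(rmC)}

== RESULT ==
["ball_in(b2,rmC)", "carry(b5,right)", "free(left)", "robot_in(rmC)"]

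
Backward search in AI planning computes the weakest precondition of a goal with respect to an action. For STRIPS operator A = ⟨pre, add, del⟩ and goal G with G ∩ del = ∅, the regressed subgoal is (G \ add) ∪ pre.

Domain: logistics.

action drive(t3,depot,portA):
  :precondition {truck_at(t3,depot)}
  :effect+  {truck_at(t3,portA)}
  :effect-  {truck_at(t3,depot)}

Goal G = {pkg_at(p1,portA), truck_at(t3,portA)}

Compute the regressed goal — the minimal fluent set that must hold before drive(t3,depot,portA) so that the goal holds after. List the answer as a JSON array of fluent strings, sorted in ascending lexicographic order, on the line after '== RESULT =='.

Regress:
  G ∩ del = {}  (empty — regression defined)
  G \ add = {pkg_at(p1,portA), truck_at(t3,portA)} \ {truck_at(t3,portA)} = {pkg_at(p1,portA)}
  ∪ pre   = {pkg_at(p1,portA)} ∪ {truck_at(t3,depot)}
          = {pkg_at(p1,portA), truck_at(t3,depot)}

== RESULT ==
["pkg_at(p1,portA)", "truck_at(t3,depot)"]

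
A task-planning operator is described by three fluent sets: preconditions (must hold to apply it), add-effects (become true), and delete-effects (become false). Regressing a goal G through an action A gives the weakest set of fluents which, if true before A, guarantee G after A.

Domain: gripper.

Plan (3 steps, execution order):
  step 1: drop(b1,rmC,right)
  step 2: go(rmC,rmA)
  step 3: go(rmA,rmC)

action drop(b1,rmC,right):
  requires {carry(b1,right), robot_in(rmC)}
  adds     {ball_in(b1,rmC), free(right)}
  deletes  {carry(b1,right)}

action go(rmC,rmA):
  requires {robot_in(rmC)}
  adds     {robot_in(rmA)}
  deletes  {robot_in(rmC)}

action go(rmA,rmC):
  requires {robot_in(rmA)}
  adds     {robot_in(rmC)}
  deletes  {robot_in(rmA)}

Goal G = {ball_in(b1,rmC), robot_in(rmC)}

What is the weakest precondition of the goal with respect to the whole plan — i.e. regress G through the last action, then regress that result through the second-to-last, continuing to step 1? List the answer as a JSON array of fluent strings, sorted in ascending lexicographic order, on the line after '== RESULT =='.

Regress step by step:
  through step 3 (go(rmA,rmC)): drop {robot_in(rmC)}, keep {ball_in(b1,rmC)}, require {robot_in(rmA)}
    → {ball_in(b1,rmC), robot_in(rmA)}
  through step 2 (go(rmC,rmA)): drop {robot_in(rmA)}, keep {ball_in(b1,rmC)}, require {robot_in(rmC)}
    → {ball_in(b1,rmC), robot_in(rmC)}
  through step 1 (drop(b1,rmC,right)): drop {ball_in(b1,rmC)}, keep {robot_in(rmC)}, require {carry(b1,right), robot_in(rmC)}
    → {carry(b1,right), robot_in(rmC)}

== RESULT ==
["carry(b1,right)", "robot_in(rmC)"]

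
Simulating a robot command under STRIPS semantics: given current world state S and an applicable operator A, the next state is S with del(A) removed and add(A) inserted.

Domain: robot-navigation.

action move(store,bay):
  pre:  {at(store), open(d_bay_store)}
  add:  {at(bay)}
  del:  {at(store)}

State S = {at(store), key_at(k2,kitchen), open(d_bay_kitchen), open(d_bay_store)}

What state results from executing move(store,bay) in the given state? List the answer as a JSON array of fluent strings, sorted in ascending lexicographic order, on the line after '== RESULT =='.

Progress:
  pre ⊆ S: {at(store), open(d_bay_store)} ⊆ S  — applicable
  S \ del = {key_at(k2,kitchen), open(d_bay_kitchen), open(d_bay_store)}
  ∪ add   = {at(bay), key_at(k2,kitchen), open(d_bay_kitchen), open(d_bay_store)}

== RESULT ==
["at(bay)", "key_at(k2,kitchen)", "open(d_bay_kitchen)", "open(d_bay_store)"]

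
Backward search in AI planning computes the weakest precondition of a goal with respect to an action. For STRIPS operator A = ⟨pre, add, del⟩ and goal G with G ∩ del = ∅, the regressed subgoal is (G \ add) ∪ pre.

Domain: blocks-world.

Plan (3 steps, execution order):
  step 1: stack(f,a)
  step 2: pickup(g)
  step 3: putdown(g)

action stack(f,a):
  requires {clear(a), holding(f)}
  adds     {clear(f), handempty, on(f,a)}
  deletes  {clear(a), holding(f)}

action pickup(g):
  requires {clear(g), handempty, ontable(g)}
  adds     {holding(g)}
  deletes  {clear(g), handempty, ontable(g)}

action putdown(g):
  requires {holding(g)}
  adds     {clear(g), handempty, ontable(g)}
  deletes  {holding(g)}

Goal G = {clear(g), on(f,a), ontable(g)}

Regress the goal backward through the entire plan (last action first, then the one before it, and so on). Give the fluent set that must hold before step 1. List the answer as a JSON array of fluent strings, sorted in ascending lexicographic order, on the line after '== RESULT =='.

Regress step by step:
  through step 3 (putdown(g)): drop {clear(g), ontable(g)}, keep {on(f,a)}, require {holding(g)}
    → {holding(g), on(f,a)}
  through step 2 (pickup(g)): drop {holding(g)}, keep {on(f,a)}, require {clear(g), handempty, ontable(g)}
    → {clear(g), handempty, on(f,a), ontable(g)}
  through step 1 (stack(f,a)): drop {handempty, on(f,a)}, keep {clear(g), ontable(g)}, require {clear(a), holding(f)}
    → {clear(a), clear(g), holding(f), ontable(g)}

== RESULT ==
["clear(a)", "clear(g)", "holding(f)", "ontable(g)"]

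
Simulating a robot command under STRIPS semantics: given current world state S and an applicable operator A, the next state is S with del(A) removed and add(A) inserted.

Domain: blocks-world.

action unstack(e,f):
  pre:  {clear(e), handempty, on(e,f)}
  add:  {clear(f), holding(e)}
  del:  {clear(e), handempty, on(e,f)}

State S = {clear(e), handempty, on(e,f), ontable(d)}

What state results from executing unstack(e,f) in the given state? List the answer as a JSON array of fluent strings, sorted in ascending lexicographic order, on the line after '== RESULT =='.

Progress:
  pre ⊆ S: {clear(e), handempty, on(e,f)} ⊆ S  — applicable
  S \ del = {ontable(d)}
  ∪ add   = {clear(f), holding(e), ontable(d)}

== RESULT ==
["clear(f)", "holding(e)", "ontable(d)"]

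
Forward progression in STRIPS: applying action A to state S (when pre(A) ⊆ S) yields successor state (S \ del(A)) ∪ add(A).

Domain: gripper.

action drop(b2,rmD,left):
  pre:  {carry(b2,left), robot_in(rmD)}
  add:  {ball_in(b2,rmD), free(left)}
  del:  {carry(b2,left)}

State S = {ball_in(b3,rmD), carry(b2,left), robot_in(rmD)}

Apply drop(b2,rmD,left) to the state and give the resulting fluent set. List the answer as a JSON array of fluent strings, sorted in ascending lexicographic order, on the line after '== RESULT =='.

Compute (S \ del) ∪ add:
  pre ⊆ S: {carry(b2,left), robot_in(rmD)} ⊆ S  — applicable
  S \ del = {ball_in(b3,rmD), robot_in(rmD)}
  ∪ add   = {ball_in(b2,rmD), ball_in(b3,rmD), free(left), robot_in(rmD)}

== RESULT ==
["ball_in(b2,rmD)", "ball_in(b3,rmD)", "free(left)", "robot_in(rmD)"]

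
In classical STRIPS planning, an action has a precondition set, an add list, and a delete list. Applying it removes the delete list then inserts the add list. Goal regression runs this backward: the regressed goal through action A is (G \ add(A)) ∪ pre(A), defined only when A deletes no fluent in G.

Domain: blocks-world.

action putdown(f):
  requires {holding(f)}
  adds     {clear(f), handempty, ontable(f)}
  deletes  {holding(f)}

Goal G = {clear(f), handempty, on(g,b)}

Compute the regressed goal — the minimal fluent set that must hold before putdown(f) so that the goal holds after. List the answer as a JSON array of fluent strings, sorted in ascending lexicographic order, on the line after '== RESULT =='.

Compute (G \ add) ∪ pre:
  G ∩ del = {}  (empty — regression defined)
  G \ add = {clear(f), handempty, on(g,b)} \ {clear(f), handempty, ontable(f)} = {on(g,b)}
  ∪ pre   = {on(g,b)} ∪ {holding(f)}
          = {holding(f), on(g,b)}

== RESULT ==
["holding(f)", "on(g,b)"]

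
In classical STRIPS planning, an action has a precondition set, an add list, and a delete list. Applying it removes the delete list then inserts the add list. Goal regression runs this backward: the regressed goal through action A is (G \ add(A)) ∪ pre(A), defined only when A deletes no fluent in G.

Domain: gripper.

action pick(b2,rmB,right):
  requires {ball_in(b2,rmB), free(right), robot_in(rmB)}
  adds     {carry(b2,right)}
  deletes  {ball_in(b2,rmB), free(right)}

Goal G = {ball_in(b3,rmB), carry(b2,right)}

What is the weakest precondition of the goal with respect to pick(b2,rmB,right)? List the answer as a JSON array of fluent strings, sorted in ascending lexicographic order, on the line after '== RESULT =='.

Regress:
  G ∩ del = {}  (empty — regression defined)
  G \ add = {ball_in(b3,rmB), carry(b2,right)} \ {carry(b2,right)} = {ball_in(b3,rmB)}
  ∪ pre   = {ball_in(b3,rmB)} ∪ {ball_in(b2,rmB), free(right), robot_in(rmB)}
          = {ball_in(b2,rmB), ball_in(b3,rmB), free(right), robot_in(rmB)}

== RESULT ==
["ball_in(b2,rmB)", "ball_in(b3,rmB)", "free(right)", "robot_in(rmB)"]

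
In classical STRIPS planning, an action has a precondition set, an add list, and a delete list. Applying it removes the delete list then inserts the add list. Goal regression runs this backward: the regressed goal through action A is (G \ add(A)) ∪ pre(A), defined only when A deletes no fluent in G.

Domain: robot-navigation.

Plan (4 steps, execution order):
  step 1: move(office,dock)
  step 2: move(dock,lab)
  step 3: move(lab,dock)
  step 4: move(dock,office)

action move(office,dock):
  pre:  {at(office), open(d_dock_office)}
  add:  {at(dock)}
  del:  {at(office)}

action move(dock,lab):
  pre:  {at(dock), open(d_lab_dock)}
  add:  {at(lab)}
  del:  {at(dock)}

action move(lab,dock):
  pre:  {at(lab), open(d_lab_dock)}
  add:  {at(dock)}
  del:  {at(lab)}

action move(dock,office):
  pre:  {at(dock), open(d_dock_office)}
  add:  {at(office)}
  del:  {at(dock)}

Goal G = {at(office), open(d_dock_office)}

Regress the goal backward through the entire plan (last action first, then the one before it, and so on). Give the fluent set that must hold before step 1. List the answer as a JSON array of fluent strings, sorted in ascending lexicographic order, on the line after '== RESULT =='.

Work backward from the goal:
  through step 4 (move(dock,office)): drop {at(office)}, keep {open(d_dock_office)}, require {at(dock), open(d_dock_office)}
    → {at(dock), open(d_dock_office)}
  through step 3 (move(lab,dock)): drop {at(dock)}, keep {open(d_dock_office)}, require {at(lab), open(d_lab_dock)}
    → {at(lab), open(d_dock_office), open(d_lab_dock)}
  through step 2 (move(dock,lab)): drop {at(lab)}, keep {open(d_dock_office), open(d_lab_dock)}, require {at(dock), open(d_lab_dock)}
    → {at(dock), open(d_dock_office), open(d_lab_dock)}
  through step 1 (move(office,dock)): drop {at(dock)}, keep {open(d_dock_office), open(d_lab_dock)}, require {at(office), open(d_dock_office)}
    → {at(office), open(d_dock_office), open(d_lab_dock)}

== RESULT ==
["at(office)", "open(d_dock_office)", "open(d_lab_dock)"]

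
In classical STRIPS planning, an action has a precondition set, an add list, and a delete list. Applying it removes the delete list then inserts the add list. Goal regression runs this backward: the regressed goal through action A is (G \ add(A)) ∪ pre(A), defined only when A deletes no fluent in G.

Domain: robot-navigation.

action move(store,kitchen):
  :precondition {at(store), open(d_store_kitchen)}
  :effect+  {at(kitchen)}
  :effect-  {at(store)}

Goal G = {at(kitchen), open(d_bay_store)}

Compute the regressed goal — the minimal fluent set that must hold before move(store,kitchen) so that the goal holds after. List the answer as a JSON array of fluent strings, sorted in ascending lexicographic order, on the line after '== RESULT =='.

Regress:
  G ∩ del = {}  (empty — regression defined)
  G \ add = {at(kitchen), open(d_bay_store)} \ {at(kitchen)} = {open(d_bay_store)}
  ∪ pre   = {open(d_bay_store)} ∪ {at(store), open(d_store_kitchen)}
          = {at(store), open(d_bay_store), open(d_store_kitchen)}

== RESULT ==
["at(store)", "open(d_bay_store)", "open(d_store_kitchen)"]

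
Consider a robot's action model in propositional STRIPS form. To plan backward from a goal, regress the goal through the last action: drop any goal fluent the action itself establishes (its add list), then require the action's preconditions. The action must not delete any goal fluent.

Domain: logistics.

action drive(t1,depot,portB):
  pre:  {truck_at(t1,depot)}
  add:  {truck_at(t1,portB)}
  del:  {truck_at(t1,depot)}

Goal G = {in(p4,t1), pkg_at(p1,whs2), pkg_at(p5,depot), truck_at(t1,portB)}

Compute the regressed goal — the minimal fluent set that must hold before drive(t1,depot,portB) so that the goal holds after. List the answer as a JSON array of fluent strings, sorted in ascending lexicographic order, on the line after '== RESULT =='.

Compute (G \ add) ∪ pre:
  G ∩ del = {}  (empty — regression defined)
  G \ add = {in(p4,t1), pkg_at(p1,whs2), pkg_at(p5,depot), truck_at(t1,portB)} \ {truck_at(t1,portB)} = {in(p4,t1), pkg_at(p1,whs2), pkg_at(p5,depot)}
  ∪ pre   = {in(p4,t1), pkg_at(p1,whs2), pkg_at(p5,depot)} ∪ {truck_at(t1,depot)}
          = {in(p4,t1), pkg_at(p1,whs2), pkg_at(p5,depot), truck_at(t1,depot)}

== RESULT ==
["in(p4,t1)", "pkg_at(p1,whs2)", "pkg_at(p5,depot)", "truck_at(t1,depot)"]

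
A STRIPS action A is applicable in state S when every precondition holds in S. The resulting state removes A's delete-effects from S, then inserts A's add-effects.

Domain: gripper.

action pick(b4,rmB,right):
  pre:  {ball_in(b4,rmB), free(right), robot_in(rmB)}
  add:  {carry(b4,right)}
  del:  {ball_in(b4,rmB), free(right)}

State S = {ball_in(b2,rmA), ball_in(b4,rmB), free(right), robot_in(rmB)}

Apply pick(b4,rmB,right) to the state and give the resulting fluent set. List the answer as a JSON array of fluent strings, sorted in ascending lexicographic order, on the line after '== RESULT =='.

Compute (S \ del) ∪ add:
  pre ⊆ S: {ball_in(b4,rmB), free(right), robot_in(rmB)} ⊆ S  — applicable
  S \ del = {ball_in(b2,rmA), robot_in(rmB)}
  ∪ add   = {ball_in(b2,rmA), carry(b4,right), robot_in(rmB)}

== RESULT ==
["ball_in(b2,rmA)", "carry(b4,right)", "robot_in(rmB)"]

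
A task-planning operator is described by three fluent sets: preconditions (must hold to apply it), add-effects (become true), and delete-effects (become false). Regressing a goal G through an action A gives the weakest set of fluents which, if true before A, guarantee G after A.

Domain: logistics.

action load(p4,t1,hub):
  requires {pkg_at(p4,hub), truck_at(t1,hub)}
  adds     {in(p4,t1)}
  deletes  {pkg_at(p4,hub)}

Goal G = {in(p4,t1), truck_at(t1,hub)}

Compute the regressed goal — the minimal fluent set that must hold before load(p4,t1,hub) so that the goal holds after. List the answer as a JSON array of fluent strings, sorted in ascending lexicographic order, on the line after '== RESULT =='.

Regress:
  G ∩ del = {}  (empty — regression defined)
  G \ add = {in(p4,t1), truck_at(t1,hub)} \ {in(p4,t1)} = {truck_at(t1,hub)}
  ∪ pre   = {truck_at(t1,hub)} ∪ {pkg_at(p4,hub), truck_at(t1,hub)}
          = {pkg_at(p4,hub), truck_at(t1,hub)}

== RESULT ==
["pkg_at(p4,hub)", "truck_at(t1,hub)"]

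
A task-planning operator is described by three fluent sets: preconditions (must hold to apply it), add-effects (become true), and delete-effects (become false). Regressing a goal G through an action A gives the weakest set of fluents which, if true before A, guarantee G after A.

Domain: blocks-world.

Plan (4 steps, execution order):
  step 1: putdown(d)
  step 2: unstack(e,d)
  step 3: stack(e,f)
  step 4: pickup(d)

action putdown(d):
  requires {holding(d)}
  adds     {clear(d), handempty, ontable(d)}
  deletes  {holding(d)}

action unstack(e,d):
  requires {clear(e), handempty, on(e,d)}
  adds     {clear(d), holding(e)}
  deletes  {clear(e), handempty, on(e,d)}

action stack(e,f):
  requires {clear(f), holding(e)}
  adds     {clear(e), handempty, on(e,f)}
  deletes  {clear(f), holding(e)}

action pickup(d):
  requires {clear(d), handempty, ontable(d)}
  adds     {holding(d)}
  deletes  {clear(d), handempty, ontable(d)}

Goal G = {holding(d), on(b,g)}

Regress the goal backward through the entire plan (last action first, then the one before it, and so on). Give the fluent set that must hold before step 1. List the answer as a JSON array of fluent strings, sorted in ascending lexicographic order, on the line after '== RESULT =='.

Regress step by step:
  through step 4 (pickup(d)): drop {holding(d)}, keep {on(b,g)}, require {clear(d), handempty, ontable(d)}
    → {clear(d), handempty, on(b,g), ontable(d)}
  through step 3 (stack(e,f)): drop {handempty}, keep {clear(d), on(b,g), ontable(d)}, require {clear(f), holding(e)}
    → {clear(d), clear(f), holding(e), on(b,g), ontable(d)}
  through step 2 (unstack(e,d)): drop {clear(d), holding(e)}, keep {clear(f), on(b,g), ontable(d)}, require {clear(e), handempty, on(e,d)}
    → {clear(e), clear(f), handempty, on(b,g), on(e,d), ontable(d)}
  through step 1 (putdown(d)): drop {handempty, ontable(d)}, keep {clear(e), clear(f), on(b,g), on(e,d)}, require {holding(d)}
    → {clear(e), clear(f), holding(d), on(b,g), on(e,d)}

== RESULT ==
["clear(e)", "clear(f)", "holding(d)", "on(b,g)", "on(e,d)"]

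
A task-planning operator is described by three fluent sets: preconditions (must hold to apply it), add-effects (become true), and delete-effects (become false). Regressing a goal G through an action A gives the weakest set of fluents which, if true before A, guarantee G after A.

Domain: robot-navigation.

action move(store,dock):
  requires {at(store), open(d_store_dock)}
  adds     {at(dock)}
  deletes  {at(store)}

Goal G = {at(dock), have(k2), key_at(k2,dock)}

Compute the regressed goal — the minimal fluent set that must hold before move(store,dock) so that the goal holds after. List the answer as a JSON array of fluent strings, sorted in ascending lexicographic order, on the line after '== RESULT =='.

Compute (G \ add) ∪ pre:
  G ∩ del = {}  (empty — regression defined)
  G \ add = {at(dock), have(k2), key_at(k2,dock)} \ {at(dock)} = {have(k2), key_at(k2,dock)}
  ∪ pre   = {have(k2), key_at(k2,dock)} ∪ {at(store), open(d_store_dock)}
          = {at(store), have(k2), key_at(k2,dock), open(d_store_dock)}

== RESULT ==
["at(store)", "have(k2)", "key_at(k2,dock)", "open(d_store_dock)"]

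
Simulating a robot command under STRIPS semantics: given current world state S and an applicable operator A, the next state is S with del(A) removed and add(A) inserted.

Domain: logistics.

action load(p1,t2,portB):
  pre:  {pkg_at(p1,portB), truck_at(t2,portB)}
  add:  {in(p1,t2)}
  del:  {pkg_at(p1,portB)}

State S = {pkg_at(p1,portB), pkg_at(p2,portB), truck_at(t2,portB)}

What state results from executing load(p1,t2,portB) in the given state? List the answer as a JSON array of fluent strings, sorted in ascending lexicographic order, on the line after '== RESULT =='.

Progress:
  pre ⊆ S: {pkg_at(p1,portB), truck_at(t2,portB)} ⊆ S  — applicable
  S \ del = {pkg_at(p2,portB), truck_at(t2,portB)}
  ∪ add   = {in(p1,t2), pkg_at(p2,portB), truck_at(t2,portB)}

== RESULT ==
["in(p1,t2)", "pkg_at(p2,portB)", "truck_at(t2,portB)"]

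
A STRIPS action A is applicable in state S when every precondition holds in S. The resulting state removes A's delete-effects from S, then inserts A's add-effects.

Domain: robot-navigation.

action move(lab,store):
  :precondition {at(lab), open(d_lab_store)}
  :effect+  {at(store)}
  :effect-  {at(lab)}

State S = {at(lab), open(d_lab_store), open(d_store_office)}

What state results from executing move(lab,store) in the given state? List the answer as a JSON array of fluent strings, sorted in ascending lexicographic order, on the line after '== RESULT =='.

Compute (S \ del) ∪ add:
  pre ⊆ S: {at(lab), open(d_lab_store)} ⊆ S  — applicable
  S \ del = {open(d_lab_store), open(d_store_office)}
  ∪ add   = {at(store), open(d_lab_store), open(d_store_office)}

== RESULT ==
["at(store)", "open(d_lab_store)", "open(d_store_office)"]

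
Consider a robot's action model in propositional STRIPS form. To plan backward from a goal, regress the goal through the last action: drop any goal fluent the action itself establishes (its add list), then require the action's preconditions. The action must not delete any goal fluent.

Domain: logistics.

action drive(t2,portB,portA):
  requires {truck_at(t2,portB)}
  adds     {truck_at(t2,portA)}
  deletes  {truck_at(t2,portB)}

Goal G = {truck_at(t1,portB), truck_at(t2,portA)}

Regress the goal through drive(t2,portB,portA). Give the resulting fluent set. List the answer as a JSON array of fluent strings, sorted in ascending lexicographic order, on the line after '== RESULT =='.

Compute (G \ add) ∪ pre:
  G ∩ del = {}  (empty — regression defined)
  G \ add = {truck_at(t1,portB), truck_at(t2,portA)} \ {truck_at(t2,portA)} = {truck_at(t1,portB)}
  ∪ pre   = {truck_at(t1,portB)} ∪ {truck_at(t2,portB)}
          = {truck_at(t1,portB), truck_at(t2,portB)}

== RESULT ==
["truck_at(t1,portB)", "truck_at(t2,portB)"]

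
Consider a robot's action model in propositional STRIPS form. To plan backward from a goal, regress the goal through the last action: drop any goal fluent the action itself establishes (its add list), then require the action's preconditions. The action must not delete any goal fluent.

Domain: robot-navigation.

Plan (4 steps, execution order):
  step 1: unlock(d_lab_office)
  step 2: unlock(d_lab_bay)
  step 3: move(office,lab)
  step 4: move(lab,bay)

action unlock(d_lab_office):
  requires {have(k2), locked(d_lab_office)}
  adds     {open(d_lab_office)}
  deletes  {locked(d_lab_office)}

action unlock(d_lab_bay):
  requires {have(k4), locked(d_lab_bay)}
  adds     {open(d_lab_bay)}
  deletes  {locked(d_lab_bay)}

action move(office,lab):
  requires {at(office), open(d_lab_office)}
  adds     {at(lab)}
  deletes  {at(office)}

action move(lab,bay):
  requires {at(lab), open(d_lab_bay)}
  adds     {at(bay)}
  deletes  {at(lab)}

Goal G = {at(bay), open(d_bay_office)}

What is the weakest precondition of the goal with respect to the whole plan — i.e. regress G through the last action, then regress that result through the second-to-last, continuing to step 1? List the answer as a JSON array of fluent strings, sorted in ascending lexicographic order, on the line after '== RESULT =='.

Regress step by step:
  through step 4 (move(lab,bay)): drop {at(bay)}, keep {open(d_bay_office)}, require {at(lab), open(d_lab_bay)}
    → {at(lab), open(d_bay_office), open(d_lab_bay)}
  through step 3 (move(office,lab)): drop {at(lab)}, keep {open(d_bay_office), open(d_lab_bay)}, require {at(office), open(d_lab_office)}
    → {at(office), open(d_bay_office), open(d_lab_bay), open(d_lab_office)}
  through step 2 (unlock(d_lab_bay)): drop {open(d_lab_bay)}, keep {at(office), open(d_bay_office), open(d_lab_office)}, require {have(k4), locked(d_lab_bay)}
    → {at(office), have(k4), locked(d_lab_bay), open(d_bay_office), open(d_lab_office)}
  through step 1 (unlock(d_lab_office)): drop {open(d_lab_office)}, keep {at(office), have(k4), locked(d_lab_bay), open(d_bay_office)}, require {have(k2), locked(d_lab_office)}
    → {at(office), have(k2), have(k4), locked(d_lab_bay), locked(d_lab_office), open(d_bay_office)}

== RESULT ==
["at(office)", "have(k2)", "have(k4)", "locked(d_lab_bay)", "locked(d_lab_office)", "open(d_bay_office)"]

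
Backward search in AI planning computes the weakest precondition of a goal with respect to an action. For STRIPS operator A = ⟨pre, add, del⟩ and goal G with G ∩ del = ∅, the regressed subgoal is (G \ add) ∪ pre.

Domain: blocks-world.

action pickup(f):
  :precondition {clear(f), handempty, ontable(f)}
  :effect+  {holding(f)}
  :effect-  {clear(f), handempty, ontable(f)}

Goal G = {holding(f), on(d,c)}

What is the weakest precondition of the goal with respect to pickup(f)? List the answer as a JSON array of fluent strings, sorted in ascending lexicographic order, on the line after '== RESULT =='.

Regress:
  G ∩ del = {}  (empty — regression defined)
  G \ add = {holding(f), on(d,c)} \ {holding(f)} = {on(d,c)}
  ∪ pre   = {on(d,c)} ∪ {clear(f), handempty, ontable(f)}
          = {clear(f), handempty, on(d,c), ontable(f)}

== RESULT ==
["clear(f)", "handempty", "on(d,c)", "ontable(f)"]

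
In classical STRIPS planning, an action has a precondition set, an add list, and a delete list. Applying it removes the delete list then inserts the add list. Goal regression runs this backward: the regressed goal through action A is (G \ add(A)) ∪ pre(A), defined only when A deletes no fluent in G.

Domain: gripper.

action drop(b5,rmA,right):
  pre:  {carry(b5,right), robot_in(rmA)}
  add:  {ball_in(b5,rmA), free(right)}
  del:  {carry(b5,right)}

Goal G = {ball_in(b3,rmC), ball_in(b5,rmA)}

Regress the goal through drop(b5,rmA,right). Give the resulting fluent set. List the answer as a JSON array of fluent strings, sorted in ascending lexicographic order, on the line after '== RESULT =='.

Regress:
  G ∩ del = {}  (empty — regression defined)
  G \ add = {ball_in(b3,rmC), ball_in(b5,rmA)} \ {ball_in(b5,rmA), free(right)} = {ball_in(b3,rmC)}
  ∪ pre   = {ball_in(b3,rmC)} ∪ {carry(b5,right), robot_in(rmA)}
          = {ball_in(b3,rmC), carry(b5,right), robot_in(rmA)}

== RESULT ==
["ball_in(b3,rmC)", "carry(b5,right)", "robot_in(rmA)"]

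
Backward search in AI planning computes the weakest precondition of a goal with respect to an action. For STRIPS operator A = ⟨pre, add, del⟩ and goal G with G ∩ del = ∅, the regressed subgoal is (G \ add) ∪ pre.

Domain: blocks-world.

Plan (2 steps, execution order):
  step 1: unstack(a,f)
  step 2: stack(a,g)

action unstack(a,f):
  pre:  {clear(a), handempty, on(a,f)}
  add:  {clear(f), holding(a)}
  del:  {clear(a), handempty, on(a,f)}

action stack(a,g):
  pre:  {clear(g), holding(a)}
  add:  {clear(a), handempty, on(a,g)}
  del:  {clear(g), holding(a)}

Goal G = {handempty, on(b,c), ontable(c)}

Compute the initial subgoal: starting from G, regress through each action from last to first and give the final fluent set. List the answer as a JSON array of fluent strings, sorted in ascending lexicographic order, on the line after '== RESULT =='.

Work backward from the goal:
  through step 2 (stack(a,g)): drop {handempty}, keep {on(b,c), ontable(c)}, require {clear(g), holding(a)}
    → {clear(g), holding(a), on(b,c), ontable(c)}
  through step 1 (unstack(a,f)): drop {holding(a)}, keep {clear(g), on(b,c), ontable(c)}, require {clear(a), handempty, on(a,f)}
    → {clear(a), clear(g), handempty, on(a,f), on(b,c), ontable(c)}

== RESULT ==
["clear(a)", "clear(g)", "handempty", "on(a,f)", "on(b,c)", "ontable(c)"]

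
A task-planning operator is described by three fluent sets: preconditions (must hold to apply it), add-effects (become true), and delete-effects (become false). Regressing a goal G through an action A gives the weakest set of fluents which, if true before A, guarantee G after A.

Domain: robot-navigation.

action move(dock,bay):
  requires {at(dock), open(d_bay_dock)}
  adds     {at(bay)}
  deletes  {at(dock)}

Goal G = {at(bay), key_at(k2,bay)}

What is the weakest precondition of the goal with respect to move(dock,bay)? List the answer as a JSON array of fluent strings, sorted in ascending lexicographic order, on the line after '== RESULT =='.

Compute (G \ add) ∪ pre:
  G ∩ del = {}  (empty — regression defined)
  G \ add = {at(bay), key_at(k2,bay)} \ {at(bay)} = {key_at(k2,bay)}
  ∪ pre   = {key_at(k2,bay)} ∪ {at(dock), open(d_bay_dock)}
          = {at(dock), key_at(k2,bay), open(d_bay_dock)}

== RESULT ==
["at(dock)", "key_at(k2,bay)", "open(d_bay_dock)"]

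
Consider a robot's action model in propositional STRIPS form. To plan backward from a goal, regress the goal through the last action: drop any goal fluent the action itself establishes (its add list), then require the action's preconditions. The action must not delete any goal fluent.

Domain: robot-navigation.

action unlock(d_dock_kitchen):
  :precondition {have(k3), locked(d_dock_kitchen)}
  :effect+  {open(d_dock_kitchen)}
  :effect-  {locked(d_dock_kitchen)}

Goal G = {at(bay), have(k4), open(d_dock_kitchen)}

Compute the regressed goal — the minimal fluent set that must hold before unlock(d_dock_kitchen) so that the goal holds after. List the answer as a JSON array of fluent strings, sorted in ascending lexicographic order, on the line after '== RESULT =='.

Compute (G \ add) ∪ pre:
  G ∩ del = {}  (empty — regression defined)
  G \ add = {at(bay), have(k4), open(d_dock_kitchen)} \ {open(d_dock_kitchen)} = {at(bay), have(k4)}
  ∪ pre   = {at(bay), have(k4)} ∪ {have(k3), locked(d_dock_kitchen)}
          = {at(bay), have(k3), have(k4), locked(d_dock_kitchen)}

== RESULT ==
["at(bay)", "have(k3)", "have(k4)", "locked(d_dock_kitchen)"]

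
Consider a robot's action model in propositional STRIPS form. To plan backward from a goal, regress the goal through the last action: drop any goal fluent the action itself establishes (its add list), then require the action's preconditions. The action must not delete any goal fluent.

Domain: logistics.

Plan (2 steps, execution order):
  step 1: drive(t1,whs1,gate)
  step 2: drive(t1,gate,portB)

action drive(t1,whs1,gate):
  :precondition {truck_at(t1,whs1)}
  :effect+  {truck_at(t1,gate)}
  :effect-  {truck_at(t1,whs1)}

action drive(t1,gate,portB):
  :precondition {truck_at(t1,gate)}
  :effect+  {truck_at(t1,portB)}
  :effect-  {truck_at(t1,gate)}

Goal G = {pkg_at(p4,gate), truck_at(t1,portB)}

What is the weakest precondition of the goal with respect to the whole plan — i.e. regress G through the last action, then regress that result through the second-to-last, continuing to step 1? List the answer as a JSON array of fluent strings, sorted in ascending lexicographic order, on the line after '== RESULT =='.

Work backward from the goal:
  through step 2 (drive(t1,gate,portB)): drop {truck_at(t1,portB)}, keep {pkg_at(p4,gate)}, require {truck_at(t1,gate)}
    → {pkg_at(p4,gate), truck_at(t1,gate)}
  through step 1 (drive(t1,whs1,gate)): drop {truck_at(t1,gate)}, keep {pkg_at(p4,gate)}, require {truck_at(t1,whs1)}
    → {pkg_at(p4,gate), truck_at(t1,whs1)}

== RESULT ==
["pkg_at(p4,gate)", "truck_at(t1,whs1)"]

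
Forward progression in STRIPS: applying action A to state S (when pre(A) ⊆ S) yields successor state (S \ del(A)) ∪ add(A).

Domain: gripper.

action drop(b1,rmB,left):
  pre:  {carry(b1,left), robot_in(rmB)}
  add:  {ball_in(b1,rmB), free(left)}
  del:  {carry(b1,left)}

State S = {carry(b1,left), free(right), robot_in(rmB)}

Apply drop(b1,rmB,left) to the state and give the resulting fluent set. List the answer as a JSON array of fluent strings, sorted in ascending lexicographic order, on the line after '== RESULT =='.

Compute (S \ del) ∪ add:
  pre ⊆ S: {carry(b1,left), robot_in(rmB)} ⊆ S  — applicable
  S \ del = {free(right), robot_in(rmB)}
  ∪ add   = {ball_in(b1,rmB), free(left), free(right), robot_in(rmB)}

== RESULT ==
["ball_in(b1,rmB)", "free(left)", "free(right)", "robot_in(rmB)"]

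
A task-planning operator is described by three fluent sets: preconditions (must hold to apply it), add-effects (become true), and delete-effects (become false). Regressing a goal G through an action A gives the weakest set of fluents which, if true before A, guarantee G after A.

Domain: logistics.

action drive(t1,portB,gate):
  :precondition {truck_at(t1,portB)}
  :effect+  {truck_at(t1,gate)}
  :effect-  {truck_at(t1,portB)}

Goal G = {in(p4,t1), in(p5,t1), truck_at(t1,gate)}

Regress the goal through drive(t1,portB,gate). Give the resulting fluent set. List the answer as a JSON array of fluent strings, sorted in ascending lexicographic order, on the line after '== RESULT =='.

Regress:
  G ∩ del = {}  (empty — regression defined)
  G \ add = {in(p4,t1), in(p5,t1), truck_at(t1,gate)} \ {truck_at(t1,gate)} = {in(p4,t1), in(p5,t1)}
  ∪ pre   = {in(p4,t1), in(p5,t1)} ∪ {truck_at(t1,portB)}
          = {in(p4,t1), in(p5,t1), truck_at(t1,portB)}

== RESULT ==
["in(p4,t1)", "in(p5,t1)", "truck_at(t1,portB)"]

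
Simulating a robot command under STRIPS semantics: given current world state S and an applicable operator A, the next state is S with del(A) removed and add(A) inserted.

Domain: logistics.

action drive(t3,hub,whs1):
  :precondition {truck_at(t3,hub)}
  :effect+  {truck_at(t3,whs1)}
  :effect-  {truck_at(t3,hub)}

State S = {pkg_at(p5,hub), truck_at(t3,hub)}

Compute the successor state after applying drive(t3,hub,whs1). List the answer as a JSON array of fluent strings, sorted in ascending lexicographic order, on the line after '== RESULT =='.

Progress:
  pre ⊆ S: {truck_at(t3,hub)} ⊆ S  — applicable
  S \ del = {pkg_at(p5,hub)}
  ∪ add   = {pkg_at(p5,hub), truck_at(t3,whs1)}

== RESULT ==
["pkg_at(p5,hub)", "truck_at(t3,whs1)"]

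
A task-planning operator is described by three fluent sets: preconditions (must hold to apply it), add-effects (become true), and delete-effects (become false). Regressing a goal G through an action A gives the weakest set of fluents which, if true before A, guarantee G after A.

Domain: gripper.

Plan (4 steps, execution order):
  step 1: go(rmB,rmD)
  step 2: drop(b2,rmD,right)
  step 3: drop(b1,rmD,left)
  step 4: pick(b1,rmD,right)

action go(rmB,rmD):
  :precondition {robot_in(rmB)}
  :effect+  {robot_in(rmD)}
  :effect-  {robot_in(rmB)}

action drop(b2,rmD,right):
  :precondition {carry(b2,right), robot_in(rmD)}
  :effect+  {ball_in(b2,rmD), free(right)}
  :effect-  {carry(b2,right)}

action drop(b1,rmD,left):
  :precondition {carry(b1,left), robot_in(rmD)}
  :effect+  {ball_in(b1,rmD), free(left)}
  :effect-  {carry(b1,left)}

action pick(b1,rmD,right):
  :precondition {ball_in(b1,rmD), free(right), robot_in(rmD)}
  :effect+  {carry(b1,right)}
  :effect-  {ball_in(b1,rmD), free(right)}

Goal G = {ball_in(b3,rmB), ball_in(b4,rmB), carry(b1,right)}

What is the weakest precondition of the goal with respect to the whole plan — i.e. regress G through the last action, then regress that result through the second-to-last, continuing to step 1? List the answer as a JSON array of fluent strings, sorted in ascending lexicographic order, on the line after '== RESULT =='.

Work backward from the goal:
  through step 4 (pick(b1,rmD,right)): drop {carry(b1,right)}, keep {ball_in(b3,rmB), ball_in(b4,rmB)}, require {ball_in(b1,rmD), free(right), robot_in(rmD)}
    → {ball_in(b1,rmD), ball_in(b3,rmB), ball_in(b4,rmB), free(right), robot_in(rmD)}
  through step 3 (drop(b1,rmD,left)): drop {ball_in(b1,rmD)}, keep {ball_in(b3,rmB), ball_in(b4,rmB), free(right), robot_in(rmD)}, require {carry(b1,left), robot_in(rmD)}
    → {ball_in(b3,rmB), ball_in(b4,rmB), carry(b1,left), free(right), robot_in(rmD)}
  through step 2 (drop(b2,rmD,right)): drop {free(right)}, keep {ball_in(b3,rmB), ball_in(b4,rmB), carry(b1,left), robot_in(rmD)}, require {carry(b2,right), robot_in(rmD)}
    → {ball_in(b3,rmB), ball_in(b4,rmB), carry(b1,left), carry(b2,right), robot_in(rmD)}
  through step 1 (go(rmB,rmD)): drop {robot_in(rmD)}, keep {ball_in(b3,rmB), ball_in(b4,rmB), carry(b1,left), carry(b2,right)}, require {robot_in(rmB)}
    → {ball_in(b3,rmB), ball_in(b4,rmB), carry(b1,left), carry(b2,right), robot_in(rmB)}

== RESULT ==
["ball_in(b3,rmB)", "ball_in(b4,rmB)", "carry(b1,left)", "carry(b2,right)", "robot_in(rmB)"]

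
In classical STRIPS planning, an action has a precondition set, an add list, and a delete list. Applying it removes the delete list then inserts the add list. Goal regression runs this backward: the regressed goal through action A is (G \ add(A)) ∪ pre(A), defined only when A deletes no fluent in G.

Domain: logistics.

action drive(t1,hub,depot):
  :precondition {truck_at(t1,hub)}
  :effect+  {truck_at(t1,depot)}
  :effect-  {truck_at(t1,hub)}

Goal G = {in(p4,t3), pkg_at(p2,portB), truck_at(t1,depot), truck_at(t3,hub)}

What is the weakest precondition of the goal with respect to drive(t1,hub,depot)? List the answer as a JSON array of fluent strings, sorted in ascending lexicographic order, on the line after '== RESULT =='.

Compute (G \ add) ∪ pre:
  G ∩ del = {}  (empty — regression defined)
  G \ add = {in(p4,t3), pkg_at(p2,portB), truck_at(t1,depot), truck_at(t3,hub)} \ {truck_at(t1,depot)} = {in(p4,t3), pkg_at(p2,portB), truck_at(t3,hub)}
  ∪ pre   = {in(p4,t3), pkg_at(p2,portB), truck_at(t3,hub)} ∪ {truck_at(t1,hub)}
          = {in(p4,t3), pkg_at(p2,portB), truck_at(t1,hub), truck_at(t3,hub)}

== RESULT ==
["in(p4,t3)", "pkg_at(p2,portB)", "truck_at(t1,hub)", "truck_at(t3,hub)"]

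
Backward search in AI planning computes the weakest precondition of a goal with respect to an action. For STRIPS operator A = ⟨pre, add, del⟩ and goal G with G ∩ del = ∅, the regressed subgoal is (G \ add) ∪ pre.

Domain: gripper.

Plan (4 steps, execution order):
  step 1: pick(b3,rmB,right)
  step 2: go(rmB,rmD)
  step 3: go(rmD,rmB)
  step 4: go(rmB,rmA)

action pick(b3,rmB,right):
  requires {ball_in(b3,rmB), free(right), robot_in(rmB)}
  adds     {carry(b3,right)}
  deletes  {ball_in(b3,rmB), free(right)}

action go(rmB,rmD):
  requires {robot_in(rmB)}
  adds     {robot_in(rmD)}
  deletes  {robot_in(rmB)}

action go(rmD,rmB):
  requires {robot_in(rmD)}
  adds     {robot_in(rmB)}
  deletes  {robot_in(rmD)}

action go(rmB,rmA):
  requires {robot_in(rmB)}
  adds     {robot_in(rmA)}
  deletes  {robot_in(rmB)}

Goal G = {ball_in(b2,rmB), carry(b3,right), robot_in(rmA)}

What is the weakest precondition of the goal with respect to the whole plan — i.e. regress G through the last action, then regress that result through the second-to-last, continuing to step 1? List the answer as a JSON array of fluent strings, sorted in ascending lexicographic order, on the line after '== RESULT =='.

Regress step by step:
  through step 4 (go(rmB,rmA)): drop {robot_in(rmA)}, keep {ball_in(b2,rmB), carry(b3,right)}, require {robot_in(rmB)}
    → {ball_in(b2,rmB), carry(b3,right), robot_in(rmB)}
  through step 3 (go(rmD,rmB)): drop {robot_in(rmB)}, keep {ball_in(b2,rmB), carry(b3,right)}, require {robot_in(rmD)}
    → {ball_in(b2,rmB), carry(b3,right), robot_in(rmD)}
  through step 2 (go(rmB,rmD)): drop {robot_in(rmD)}, keep {ball_in(b2,rmB), carry(b3,right)}, require {robot_in(rmB)}
    → {ball_in(b2,rmB), carry(b3,right), robot_in(rmB)}
  through step 1 (pick(b3,rmB,right)): drop {carry(b3,right)}, keep {ball_in(b2,rmB), robot_in(rmB)}, require {ball_in(b3,rmB), free(right), robot_in(rmB)}
    → {ball_in(b2,rmB), ball_in(b3,rmB), free(right), robot_in(rmB)}

== RESULT ==
["ball_in(b2,rmB)", "ball_in(b3,rmB)", "free(right)", "robot_in(rmB)"]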